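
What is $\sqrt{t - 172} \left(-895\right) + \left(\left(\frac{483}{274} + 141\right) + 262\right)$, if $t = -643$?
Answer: $\frac{110905}{274} - 895 i \sqrt{815} \approx 404.76 - 25551.0 i$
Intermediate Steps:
$\sqrt{t - 172} \left(-895\right) + \left(\left(\frac{483}{274} + 141\right) + 262\right) = \sqrt{-643 - 172} \left(-895\right) + \left(\left(\frac{483}{274} + 141\right) + 262\right) = \sqrt{-815} \left(-895\right) + \left(\left(483 \cdot \frac{1}{274} + 141\right) + 262\right) = i \sqrt{815} \left(-895\right) + \left(\left(\frac{483}{274} + 141\right) + 262\right) = - 895 i \sqrt{815} + \left(\frac{39117}{274} + 262\right) = - 895 i \sqrt{815} + \frac{110905}{274} = \frac{110905}{274} - 895 i \sqrt{815}$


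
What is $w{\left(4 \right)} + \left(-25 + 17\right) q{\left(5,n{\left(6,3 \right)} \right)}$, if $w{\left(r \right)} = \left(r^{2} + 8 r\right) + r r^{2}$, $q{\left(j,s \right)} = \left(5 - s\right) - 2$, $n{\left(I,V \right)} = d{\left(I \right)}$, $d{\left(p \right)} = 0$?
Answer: $88$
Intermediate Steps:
$n{\left(I,V \right)} = 0$
$q{\left(j,s \right)} = 3 - s$
$w{\left(r \right)} = r^{2} + r^{3} + 8 r$ ($w{\left(r \right)} = \left(r^{2} + 8 r\right) + r^{3} = r^{2} + r^{3} + 8 r$)
$w{\left(4 \right)} + \left(-25 + 17\right) q{\left(5,n{\left(6,3 \right)} \right)} = 4 \left(8 + 4 + 4^{2}\right) + \left(-25 + 17\right) \left(3 - 0\right) = 4 \left(8 + 4 + 16\right) - 8 \left(3 + 0\right) = 4 \cdot 28 - 24 = 112 - 24 = 88$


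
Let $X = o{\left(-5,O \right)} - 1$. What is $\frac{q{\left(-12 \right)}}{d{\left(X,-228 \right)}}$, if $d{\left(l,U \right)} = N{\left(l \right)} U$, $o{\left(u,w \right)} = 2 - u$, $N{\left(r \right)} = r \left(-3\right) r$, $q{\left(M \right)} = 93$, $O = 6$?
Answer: $\frac{31}{8208} \approx 0.0037768$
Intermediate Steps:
$N{\left(r \right)} = - 3 r^{2}$ ($N{\left(r \right)} = - 3 r r = - 3 r^{2}$)
$X = 6$ ($X = \left(2 - -5\right) - 1 = \left(2 + 5\right) - 1 = 7 - 1 = 6$)
$d{\left(l,U \right)} = - 3 U l^{2}$ ($d{\left(l,U \right)} = - 3 l^{2} U = - 3 U l^{2}$)
$\frac{q{\left(-12 \right)}}{d{\left(X,-228 \right)}} = \frac{93}{\left(-3\right) \left(-228\right) 6^{2}} = \frac{93}{\left(-3\right) \left(-228\right) 36} = \frac{93}{24624} = 93 \cdot \frac{1}{24624} = \frac{31}{8208}$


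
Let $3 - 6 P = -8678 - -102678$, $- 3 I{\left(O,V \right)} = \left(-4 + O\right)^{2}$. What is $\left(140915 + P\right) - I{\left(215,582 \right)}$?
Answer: $\frac{840535}{6} \approx 1.4009 \cdot 10^{5}$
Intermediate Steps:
$I{\left(O,V \right)} = - \frac{\left(-4 + O\right)^{2}}{3}$
$P = - \frac{93997}{6}$ ($P = \frac{1}{2} - \frac{-8678 - -102678}{6} = \frac{1}{2} - \frac{-8678 + 102678}{6} = \frac{1}{2} - \frac{47000}{3} = - \frac{93997}{6} \approx -15666.0$)
$\left(140915 + P\right) - I{\left(215,582 \right)} = \left(140915 - \frac{93997}{6}\right) - - \frac{\left(-4 + 215\right)^{2}}{3} = \frac{751493}{6} - - \frac{211^{2}}{3} = \frac{751493}{6} - \left(- \frac{1}{3}\right) 44521 = \frac{751493}{6} - - \frac{44521}{3} = \frac{751493}{6} + \frac{44521}{3} = \frac{840535}{6}$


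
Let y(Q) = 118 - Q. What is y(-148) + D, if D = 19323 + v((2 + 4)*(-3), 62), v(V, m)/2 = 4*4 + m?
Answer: 19745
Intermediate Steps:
v(V, m) = 32 + 2*m (v(V, m) = 2*(4*4 + m) = 2*(16 + m) = 32 + 2*m)
D = 19479 (D = 19323 + (32 + 2*62) = 19323 + (32 + 124) = 19323 + 156 = 19479)
y(-148) + D = (118 - 1*(-148)) + 19479 = (118 + 148) + 19479 = 266 + 19479 = 19745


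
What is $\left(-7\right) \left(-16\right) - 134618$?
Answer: $-134506$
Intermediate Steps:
$\left(-7\right) \left(-16\right) - 134618 = 112 - 134618 = -134506$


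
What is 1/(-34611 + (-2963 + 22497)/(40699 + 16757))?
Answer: -28728/994295041 ≈ -2.8893e-5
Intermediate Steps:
1/(-34611 + (-2963 + 22497)/(40699 + 16757)) = 1/(-34611 + 19534/57456) = 1/(-34611 + 19534*(1/57456)) = 1/(-34611 + 9767/28728) = 1/(-994295041/28728) = -28728/994295041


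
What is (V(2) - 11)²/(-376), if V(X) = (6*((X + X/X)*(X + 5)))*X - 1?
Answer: -7200/47 ≈ -153.19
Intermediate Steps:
V(X) = -1 + 6*X*(1 + X)*(5 + X) (V(X) = (6*((X + 1)*(5 + X)))*X - 1 = (6*((1 + X)*(5 + X)))*X - 1 = (6*(1 + X)*(5 + X))*X - 1 = 6*X*(1 + X)*(5 + X) - 1 = -1 + 6*X*(1 + X)*(5 + X))
(V(2) - 11)²/(-376) = ((-1 + 6*2³ + 30*2 + 36*2²) - 11)²/(-376) = ((-1 + 6*8 + 60 + 36*4) - 11)²*(-1/376) = ((-1 + 48 + 60 + 144) - 11)²*(-1/376) = (251 - 11)²*(-1/376) = 240²*(-1/376) = 57600*(-1/376) = -7200/47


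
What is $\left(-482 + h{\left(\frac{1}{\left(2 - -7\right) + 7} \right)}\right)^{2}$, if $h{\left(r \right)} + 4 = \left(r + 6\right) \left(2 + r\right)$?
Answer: $\frac{14693076225}{65536} \approx 2.242 \cdot 10^{5}$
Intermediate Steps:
$h{\left(r \right)} = -4 + \left(2 + r\right) \left(6 + r\right)$ ($h{\left(r \right)} = -4 + \left(r + 6\right) \left(2 + r\right) = -4 + \left(6 + r\right) \left(2 + r\right) = -4 + \left(2 + r\right) \left(6 + r\right)$)
$\left(-482 + h{\left(\frac{1}{\left(2 - -7\right) + 7} \right)}\right)^{2} = \left(-482 + \left(8 + \left(\frac{1}{\left(2 - -7\right) + 7}\right)^{2} + \frac{8}{\left(2 - -7\right) + 7}\right)\right)^{2} = \left(-482 + \left(8 + \left(\frac{1}{\left(2 + 7\right) + 7}\right)^{2} + \frac{8}{\left(2 + 7\right) + 7}\right)\right)^{2} = \left(-482 + \left(8 + \left(\frac{1}{9 + 7}\right)^{2} + \frac{8}{9 + 7}\right)\right)^{2} = \left(-482 + \left(8 + \left(\frac{1}{16}\right)^{2} + \frac{8}{16}\right)\right)^{2} = \left(-482 + \left(8 + \left(\frac{1}{16}\right)^{2} + 8 \cdot \frac{1}{16}\right)\right)^{2} = \left(-482 + \left(8 + \frac{1}{256} + \frac{1}{2}\right)\right)^{2} = \left(-482 + \frac{2177}{256}\right)^{2} = \left(- \frac{121215}{256}\right)^{2} = \frac{14693076225}{65536}$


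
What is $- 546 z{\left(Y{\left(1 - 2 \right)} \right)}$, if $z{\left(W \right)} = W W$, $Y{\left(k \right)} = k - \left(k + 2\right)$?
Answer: $-2184$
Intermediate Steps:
$Y{\left(k \right)} = -2$ ($Y{\left(k \right)} = k - \left(2 + k\right) = -2$)
$z{\left(W \right)} = W^{2}$
$- 546 z{\left(Y{\left(1 - 2 \right)} \right)} = - 546 \left(-2\right)^{2} = \left(-546\right) 4 = -2184$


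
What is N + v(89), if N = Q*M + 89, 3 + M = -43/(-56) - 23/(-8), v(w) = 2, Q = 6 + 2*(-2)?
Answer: 646/7 ≈ 92.286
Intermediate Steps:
Q = 2 (Q = 6 - 4 = 2)
M = 9/14 (M = -3 + (-43/(-56) - 23/(-8)) = -3 + (-43*(-1/56) - 23*(-⅛)) = -3 + (43/56 + 23/8) = -3 + 51/14 = 9/14 ≈ 0.64286)
N = 632/7 (N = 2*(9/14) + 89 = 9/7 + 89 = 632/7 ≈ 90.286)
N + v(89) = 632/7 + 2 = 646/7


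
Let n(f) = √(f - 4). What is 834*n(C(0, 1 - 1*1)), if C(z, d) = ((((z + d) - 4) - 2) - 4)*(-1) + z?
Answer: 834*√6 ≈ 2042.9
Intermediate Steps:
C(z, d) = 10 - d (C(z, d) = ((((d + z) - 4) - 2) - 4)*(-1) + z = (((-4 + d + z) - 2) - 4)*(-1) + z = ((-6 + d + z) - 4)*(-1) + z = (-10 + d + z)*(-1) + z = (10 - d - z) + z = 10 - d)
n(f) = √(-4 + f)
834*n(C(0, 1 - 1*1)) = 834*√(-4 + (10 - (1 - 1*1))) = 834*√(-4 + (10 - (1 - 1))) = 834*√(-4 + (10 - 1*0)) = 834*√(-4 + (10 + 0)) = 834*√(-4 + 10) = 834*√6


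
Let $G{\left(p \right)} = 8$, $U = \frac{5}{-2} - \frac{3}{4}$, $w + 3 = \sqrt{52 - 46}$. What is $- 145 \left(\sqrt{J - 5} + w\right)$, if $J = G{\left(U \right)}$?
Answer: $435 - 145 \sqrt{3} - 145 \sqrt{6} \approx -171.32$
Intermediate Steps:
$w = -3 + \sqrt{6}$ ($w = -3 + \sqrt{52 - 46} = -3 + \sqrt{6} \approx -0.55051$)
$U = - \frac{13}{4}$ ($U = 5 \left(- \frac{1}{2}\right) - \frac{3}{4} = - \frac{5}{2} - \frac{3}{4} = - \frac{13}{4} \approx -3.25$)
$J = 8$
$- 145 \left(\sqrt{J - 5} + w\right) = - 145 \left(\sqrt{8 - 5} - \left(3 - \sqrt{6}\right)\right) = - 145 \left(\sqrt{3} - \left(3 - \sqrt{6}\right)\right) = - 145 \left(-3 + \sqrt{3} + \sqrt{6}\right) = 435 - 145 \sqrt{3} - 145 \sqrt{6}$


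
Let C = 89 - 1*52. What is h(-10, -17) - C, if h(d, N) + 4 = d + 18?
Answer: -33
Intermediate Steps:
C = 37 (C = 89 - 52 = 37)
h(d, N) = 14 + d (h(d, N) = -4 + (d + 18) = -4 + (18 + d) = 14 + d)
h(-10, -17) - C = (14 - 10) - 1*37 = 4 - 37 = -33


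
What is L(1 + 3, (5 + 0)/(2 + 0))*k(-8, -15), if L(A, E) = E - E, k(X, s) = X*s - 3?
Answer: 0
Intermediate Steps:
k(X, s) = -3 + X*s
L(A, E) = 0
L(1 + 3, (5 + 0)/(2 + 0))*k(-8, -15) = 0*(-3 - 8*(-15)) = 0*(-3 + 120) = 0*117 = 0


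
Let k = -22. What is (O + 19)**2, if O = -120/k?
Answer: 72361/121 ≈ 598.02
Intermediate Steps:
O = 60/11 (O = -120/(-22) = -120*(-1/22) = 60/11 ≈ 5.4545)
(O + 19)**2 = (60/11 + 19)**2 = (269/11)**2 = 72361/121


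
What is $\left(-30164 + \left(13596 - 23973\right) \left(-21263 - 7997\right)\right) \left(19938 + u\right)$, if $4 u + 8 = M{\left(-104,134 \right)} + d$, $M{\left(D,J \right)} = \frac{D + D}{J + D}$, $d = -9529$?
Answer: $\frac{79932109267894}{15} \approx 5.3288 \cdot 10^{12}$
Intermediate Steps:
$M{\left(D,J \right)} = \frac{2 D}{D + J}$
$u = - \frac{143159}{60}$ ($u = -2 + \frac{2 \left(-104\right) \frac{1}{-104 + 134} - 9529}{4} = -2 + \frac{2 \left(-104\right) \frac{1}{30} - 9529}{4} = -2 + \frac{- \frac{104}{15} - 9529}{4} = -2 + \frac{1}{4} \left(- \frac{143039}{15}\right) = -2 - \frac{143039}{60} = - \frac{143159}{60} \approx -2386.0$)
$\left(-30164 + \left(13596 - 23973\right) \left(-21263 - 7997\right)\right) \left(19938 + u\right) = \left(-30164 + \left(13596 - 23973\right) \left(-21263 - 7997\right)\right) \left(19938 - \frac{143159}{60}\right) = \left(-30164 - -303631020\right) \frac{1053121}{60} = \left(-30164 + 303631020\right) \frac{1053121}{60} = 303600856 \cdot \frac{1053121}{60} = \frac{79932109267894}{15}$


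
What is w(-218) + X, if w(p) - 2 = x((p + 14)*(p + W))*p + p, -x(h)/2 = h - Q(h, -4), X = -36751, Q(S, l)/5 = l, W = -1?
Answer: 19450489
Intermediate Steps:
Q(S, l) = 5*l
x(h) = -40 - 2*h (x(h) = -2*(h - 5*(-4)) = -2*(h - 1*(-20)) = -2*(h + 20) = -2*(20 + h) = -40 - 2*h)
w(p) = 2 + p + p*(-40 - 2*(-1 + p)*(14 + p)) (w(p) = 2 + ((-40 - 2*(p + 14)*(p - 1))*p + p) = 2 + ((-40 - 2*(14 + p)*(-1 + p))*p + p) = 2 + ((-40 - 2*(-1 + p)*(14 + p))*p + p) = 2 + (p*(-40 - 2*(-1 + p)*(14 + p)) + p) = 2 + (p + p*(-40 - 2*(-1 + p)*(14 + p))) = 2 + p + p*(-40 - 2*(-1 + p)*(14 + p)))
w(-218) + X = (2 - 218 - 2*(-218)*(6 + (-218)**2 + 13*(-218))) - 36751 = (2 - 218 - 2*(-218)*(6 + 47524 - 2834)) - 36751 = (2 - 218 - 2*(-218)*44696) - 36751 = (2 - 218 + 19487456) - 36751 = 19487240 - 36751 = 19450489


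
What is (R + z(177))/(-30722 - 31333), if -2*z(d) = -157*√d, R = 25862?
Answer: -25862/62055 - 157*√177/124110 ≈ -0.43359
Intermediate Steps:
z(d) = 157*√d/2 (z(d) = -(-157)*√d/2 = 157*√d/2)
(R + z(177))/(-30722 - 31333) = (25862 + 157*√177/2)/(-30722 - 31333) = (25862 + 157*√177/2)/(-62055) = (25862 + 157*√177/2)*(-1/62055) = -25862/62055 - 157*√177/124110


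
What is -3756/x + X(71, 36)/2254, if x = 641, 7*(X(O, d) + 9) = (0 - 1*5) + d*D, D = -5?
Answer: -29710568/5056849 ≈ -5.8753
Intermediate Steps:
X(O, d) = -68/7 - 5*d/7 (X(O, d) = -9 + ((0 - 1*5) + d*(-5))/7 = -9 + ((0 - 5) - 5*d)/7 = -9 + (-5 - 5*d)/7 = -9 + (-5/7 - 5*d/7) = -68/7 - 5*d/7)
-3756/x + X(71, 36)/2254 = -3756/641 + (-68/7 - 5/7*36)/2254 = -3756*1/641 + (-68/7 - 180/7)*(1/2254) = -3756/641 - 248/7*1/2254 = -3756/641 - 124/7889 = -29710568/5056849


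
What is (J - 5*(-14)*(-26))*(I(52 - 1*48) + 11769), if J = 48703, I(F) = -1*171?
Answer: 543749034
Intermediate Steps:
I(F) = -171
(J - 5*(-14)*(-26))*(I(52 - 1*48) + 11769) = (48703 - 5*(-14)*(-26))*(-171 + 11769) = (48703 + 70*(-26))*11598 = (48703 - 1820)*11598 = 46883*11598 = 543749034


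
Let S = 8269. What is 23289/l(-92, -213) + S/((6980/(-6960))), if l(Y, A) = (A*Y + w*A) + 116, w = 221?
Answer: -78742469793/9548989 ≈ -8246.2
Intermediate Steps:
l(Y, A) = 116 + 221*A + A*Y (l(Y, A) = (A*Y + 221*A) + 116 = (221*A + A*Y) + 116 = 116 + 221*A + A*Y)
23289/l(-92, -213) + S/((6980/(-6960))) = 23289/(116 + 221*(-213) - 213*(-92)) + 8269/((6980/(-6960))) = 23289/(116 - 47073 + 19596) + 8269/((6980*(-1/6960))) = 23289/(-27361) + 8269/(-349/348) = 23289*(-1/27361) + 8269*(-348/349) = -23289/27361 - 2877612/349 = -78742469793/9548989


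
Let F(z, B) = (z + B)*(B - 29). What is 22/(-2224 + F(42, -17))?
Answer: -11/1687 ≈ -0.0065205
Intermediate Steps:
F(z, B) = (-29 + B)*(B + z) (F(z, B) = (B + z)*(-29 + B) = (-29 + B)*(B + z))
22/(-2224 + F(42, -17)) = 22/(-2224 + ((-17)**2 - 29*(-17) - 29*42 - 17*42)) = 22/(-2224 + (289 + 493 - 1218 - 714)) = 22/(-2224 - 1150) = 22/(-3374) = -1/3374*22 = -11/1687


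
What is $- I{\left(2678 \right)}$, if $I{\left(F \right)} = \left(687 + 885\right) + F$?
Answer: $-4250$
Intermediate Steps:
$I{\left(F \right)} = 1572 + F$
$- I{\left(2678 \right)} = - (1572 + 2678) = \left(-1\right) 4250 = -4250$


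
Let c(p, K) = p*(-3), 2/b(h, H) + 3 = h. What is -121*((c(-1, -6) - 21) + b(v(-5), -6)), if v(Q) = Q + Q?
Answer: 28556/13 ≈ 2196.6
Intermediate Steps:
v(Q) = 2*Q
b(h, H) = 2/(-3 + h)
c(p, K) = -3*p
-121*((c(-1, -6) - 21) + b(v(-5), -6)) = -121*((-3*(-1) - 21) + 2/(-3 + 2*(-5))) = -121*((3 - 21) + 2/(-3 - 10)) = -121*(-18 + 2/(-13)) = -121*(-18 + 2*(-1/13)) = -121*(-18 - 2/13) = -121*(-236/13) = 28556/13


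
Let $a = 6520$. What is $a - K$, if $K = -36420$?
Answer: $42940$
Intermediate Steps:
$a - K = 6520 - -36420 = 6520 + 36420 = 42940$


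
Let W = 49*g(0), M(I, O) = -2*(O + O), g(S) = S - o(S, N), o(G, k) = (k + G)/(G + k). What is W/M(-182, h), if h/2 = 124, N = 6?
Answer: 49/992 ≈ 0.049395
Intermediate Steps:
o(G, k) = 1 (o(G, k) = (G + k)/(G + k) = 1)
g(S) = -1 + S (g(S) = S - 1*1 = S - 1 = -1 + S)
h = 248 (h = 2*124 = 248)
M(I, O) = -4*O
W = -49 (W = 49*(-1 + 0) = 49*(-1) = -49)
W/M(-182, h) = -49/((-4*248)) = -49/(-992) = -49*(-1/992) = 49/992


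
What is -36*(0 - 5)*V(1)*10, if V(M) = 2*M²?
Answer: 3600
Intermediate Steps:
-36*(0 - 5)*V(1)*10 = -36*(0 - 5)*2*1²*10 = -(-180)*2*1*10 = -(-180)*2*10 = -36*(-10)*10 = 360*10 = 3600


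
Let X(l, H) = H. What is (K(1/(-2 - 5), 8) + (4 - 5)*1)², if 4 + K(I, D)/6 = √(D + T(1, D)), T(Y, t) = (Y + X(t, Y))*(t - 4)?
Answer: 1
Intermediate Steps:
T(Y, t) = 2*Y*(-4 + t) (T(Y, t) = (Y + Y)*(t - 4) = (2*Y)*(-4 + t) = 2*Y*(-4 + t))
K(I, D) = -24 + 6*√(-8 + 3*D) (K(I, D) = -24 + 6*√(D + 2*1*(-4 + D)) = -24 + 6*√(D + (-8 + 2*D)) = -24 + 6*√(-8 + 3*D))
(K(1/(-2 - 5), 8) + (4 - 5)*1)² = ((-24 + 6*√(-8 + 3*8)) + (4 - 5)*1)² = ((-24 + 6*√(-8 + 24)) - 1*1)² = ((-24 + 6*√16) - 1)² = ((-24 + 6*4) - 1)² = ((-24 + 24) - 1)² = (0 - 1)² = (-1)² = 1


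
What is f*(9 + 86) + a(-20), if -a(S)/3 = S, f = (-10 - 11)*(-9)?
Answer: 18015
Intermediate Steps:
f = 189 (f = -21*(-9) = 189)
a(S) = -3*S
f*(9 + 86) + a(-20) = 189*(9 + 86) - 3*(-20) = 189*95 + 60 = 17955 + 60 = 18015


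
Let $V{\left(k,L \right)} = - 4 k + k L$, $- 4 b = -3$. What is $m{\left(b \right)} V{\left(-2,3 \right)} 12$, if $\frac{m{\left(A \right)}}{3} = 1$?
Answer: $72$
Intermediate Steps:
$b = \frac{3}{4}$ ($b = \left(- \frac{1}{4}\right) \left(-3\right) = \frac{3}{4} \approx 0.75$)
$m{\left(A \right)} = 3$ ($m{\left(A \right)} = 3 \cdot 1 = 3$)
$V{\left(k,L \right)} = - 4 k + L k$
$m{\left(b \right)} V{\left(-2,3 \right)} 12 = 3 \left(- 2 \left(-4 + 3\right)\right) 12 = 3 \left(\left(-2\right) \left(-1\right)\right) 12 = 3 \cdot 2 \cdot 12 = 6 \cdot 12 = 72$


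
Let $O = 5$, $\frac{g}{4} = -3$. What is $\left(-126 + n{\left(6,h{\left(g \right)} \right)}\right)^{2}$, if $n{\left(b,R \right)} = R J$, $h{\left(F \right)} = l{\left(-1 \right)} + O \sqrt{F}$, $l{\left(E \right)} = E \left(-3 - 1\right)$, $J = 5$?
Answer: $3736 - 10600 i \sqrt{3} \approx 3736.0 - 18360.0 i$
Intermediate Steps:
$g = -12$ ($g = 4 \left(-3\right) = -12$)
$l{\left(E \right)} = - 4 E$ ($l{\left(E \right)} = E \left(-4\right) = - 4 E$)
$h{\left(F \right)} = 4 + 5 \sqrt{F}$ ($h{\left(F \right)} = \left(-4\right) \left(-1\right) + 5 \sqrt{F} = 4 + 5 \sqrt{F}$)
$n{\left(b,R \right)} = 5 R$ ($n{\left(b,R \right)} = R 5 = 5 R$)
$\left(-126 + n{\left(6,h{\left(g \right)} \right)}\right)^{2} = \left(-126 + 5 \left(4 + 5 \sqrt{-12}\right)\right)^{2} = \left(-126 + 5 \left(4 + 5 \cdot 2 i \sqrt{3}\right)\right)^{2} = \left(-126 + 5 \left(4 + 10 i \sqrt{3}\right)\right)^{2} = \left(-126 + \left(20 + 50 i \sqrt{3}\right)\right)^{2} = \left(-106 + 50 i \sqrt{3}\right)^{2}$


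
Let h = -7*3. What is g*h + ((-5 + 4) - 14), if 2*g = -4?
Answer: 27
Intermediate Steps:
g = -2 (g = (½)*(-4) = -2)
h = -21
g*h + ((-5 + 4) - 14) = -2*(-21) + ((-5 + 4) - 14) = 42 + (-1 - 14) = 42 - 15 = 27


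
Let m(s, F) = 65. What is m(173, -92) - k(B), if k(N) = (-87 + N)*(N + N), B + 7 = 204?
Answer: -43275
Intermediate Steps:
B = 197 (B = -7 + 204 = 197)
k(N) = 2*N*(-87 + N) (k(N) = (-87 + N)*(2*N) = 2*N*(-87 + N))
m(173, -92) - k(B) = 65 - 2*197*(-87 + 197) = 65 - 2*197*110 = 65 - 1*43340 = 65 - 43340 = -43275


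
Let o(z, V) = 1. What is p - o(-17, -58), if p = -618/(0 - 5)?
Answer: 613/5 ≈ 122.60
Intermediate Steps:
p = 618/5 (p = -618/(-5) = -1/5*(-618) = 618/5 ≈ 123.60)
p - o(-17, -58) = 618/5 - 1*1 = 618/5 - 1 = 613/5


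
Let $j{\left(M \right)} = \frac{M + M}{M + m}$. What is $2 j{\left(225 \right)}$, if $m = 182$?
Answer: $\frac{900}{407} \approx 2.2113$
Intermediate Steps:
$j{\left(M \right)} = \frac{2 M}{182 + M}$ ($j{\left(M \right)} = \frac{M + M}{M + 182} = \frac{2 M}{182 + M}$)
$2 j{\left(225 \right)} = 2 \cdot 2 \cdot 225 \frac{1}{182 + 225} = 2 \cdot 2 \cdot 225 \cdot \frac{1}{407} = 2 \cdot \frac{450}{407} = \frac{900}{407}$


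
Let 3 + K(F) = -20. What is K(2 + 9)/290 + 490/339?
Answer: 134303/98310 ≈ 1.3661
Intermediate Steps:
K(F) = -23 (K(F) = -3 - 20 = -23)
K(2 + 9)/290 + 490/339 = -23/290 + 490/339 = 134303/98310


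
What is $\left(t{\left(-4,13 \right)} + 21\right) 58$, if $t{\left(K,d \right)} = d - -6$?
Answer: $2320$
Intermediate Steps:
$t{\left(K,d \right)} = 6 + d$ ($t{\left(K,d \right)} = d + 6 = 6 + d$)
$\left(t{\left(-4,13 \right)} + 21\right) 58 = \left(\left(6 + 13\right) + 21\right) 58 = \left(19 + 21\right) 58 = 40 \cdot 58 = 2320$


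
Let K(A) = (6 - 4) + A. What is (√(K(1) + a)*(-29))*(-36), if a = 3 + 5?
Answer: 1044*√11 ≈ 3462.6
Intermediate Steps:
K(A) = 2 + A
a = 8
(√(K(1) + a)*(-29))*(-36) = (√((2 + 1) + 8)*(-29))*(-36) = (√(3 + 8)*(-29))*(-36) = (√11*(-29))*(-36) = -29*√11*(-36) = 1044*√11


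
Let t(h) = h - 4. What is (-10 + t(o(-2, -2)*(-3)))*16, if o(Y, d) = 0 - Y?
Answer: -320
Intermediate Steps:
o(Y, d) = -Y
t(h) = -4 + h
(-10 + t(o(-2, -2)*(-3)))*16 = (-10 + (-4 - 1*(-2)*(-3)))*16 = (-10 + (-4 + 2*(-3)))*16 = (-10 + (-4 - 6))*16 = (-10 - 10)*16 = -20*16 = -320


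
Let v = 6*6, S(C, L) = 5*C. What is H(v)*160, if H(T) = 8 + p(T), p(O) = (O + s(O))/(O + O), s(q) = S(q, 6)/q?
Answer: 12340/9 ≈ 1371.1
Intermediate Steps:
s(q) = 5 (s(q) = (5*q)/q = 5)
p(O) = (5 + O)/(2*O) (p(O) = (O + 5)/(O + O) = (5 + O)/((2*O)) = (5 + O)*(1/(2*O)) = (5 + O)/(2*O))
v = 36
H(T) = 8 + (5 + T)/(2*T)
H(v)*160 = ((1/2)*(5 + 17*36)/36)*160 = ((1/2)*(1/36)*(5 + 612))*160 = ((1/2)*(1/36)*617)*160 = (617/72)*160 = 12340/9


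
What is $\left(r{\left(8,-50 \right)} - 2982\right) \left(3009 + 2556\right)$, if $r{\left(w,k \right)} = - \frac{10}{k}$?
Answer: $-16593717$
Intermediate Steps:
$\left(r{\left(8,-50 \right)} - 2982\right) \left(3009 + 2556\right) = \left(- \frac{10}{-50} - 2982\right) \left(3009 + 2556\right) = \left(\left(-10\right) \left(- \frac{1}{50}\right) - 2982\right) 5565 = \left(\frac{1}{5} - 2982\right) 5565 = \left(- \frac{14909}{5}\right) 5565 = -16593717$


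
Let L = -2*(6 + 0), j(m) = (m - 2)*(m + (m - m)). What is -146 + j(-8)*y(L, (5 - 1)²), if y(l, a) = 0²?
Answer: -146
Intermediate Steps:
j(m) = m*(-2 + m) (j(m) = (-2 + m)*(m + 0) = (-2 + m)*m = m*(-2 + m))
L = -12 (L = -2*6 = -12)
y(l, a) = 0
-146 + j(-8)*y(L, (5 - 1)²) = -146 - 8*(-2 - 8)*0 = -146 - 8*(-10)*0 = -146 + 80*0 = -146 + 0 = -146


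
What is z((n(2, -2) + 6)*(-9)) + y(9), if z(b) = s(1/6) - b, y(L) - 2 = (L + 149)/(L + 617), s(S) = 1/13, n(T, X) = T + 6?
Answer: 522172/4069 ≈ 128.33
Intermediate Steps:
n(T, X) = 6 + T
s(S) = 1/13
y(L) = 2 + (149 + L)/(617 + L) (y(L) = 2 + (L + 149)/(L + 617) = 2 + (149 + L)/(617 + L))
z(b) = 1/13 - b
z((n(2, -2) + 6)*(-9)) + y(9) = (1/13 - ((6 + 2) + 6)*(-9)) + 3*(461 + 9)/(617 + 9) = (1/13 - (8 + 6)*(-9)) + 3*470/626 = (1/13 - 14*(-9)) + 3*(1/626)*470 = (1/13 - 1*(-126)) + 705/313 = (1/13 + 126) + 705/313 = 1639/13 + 705/313 = 522172/4069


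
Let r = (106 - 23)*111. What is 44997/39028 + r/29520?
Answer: 140656367/96008880 ≈ 1.4650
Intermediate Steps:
r = 9213 (r = 83*111 = 9213)
44997/39028 + r/29520 = 44997/39028 + 9213/29520 = 44997*(1/39028) + 9213*(1/29520) = 44997/39028 + 3071/9840 = 140656367/96008880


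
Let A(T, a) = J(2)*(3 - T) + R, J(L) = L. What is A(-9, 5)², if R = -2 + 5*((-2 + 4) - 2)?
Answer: 484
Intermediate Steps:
R = -2 (R = -2 + 5*(2 - 2) = -2 + 5*0 = -2 + 0 = -2)
A(T, a) = 4 - 2*T (A(T, a) = 2*(3 - T) - 2 = (6 - 2*T) - 2 = 4 - 2*T)
A(-9, 5)² = (4 - 2*(-9))² = (4 + 18)² = 22² = 484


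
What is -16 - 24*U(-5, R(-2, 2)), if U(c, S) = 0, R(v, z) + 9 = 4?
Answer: -16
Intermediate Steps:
R(v, z) = -5 (R(v, z) = -9 + 4 = -5)
-16 - 24*U(-5, R(-2, 2)) = -16 - 24*0 = -16 + 0 = -16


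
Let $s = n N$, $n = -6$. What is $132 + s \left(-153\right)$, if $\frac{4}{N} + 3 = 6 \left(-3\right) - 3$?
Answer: $-21$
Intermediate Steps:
$N = - \frac{1}{6}$ ($N = \frac{4}{-3 + \left(6 \left(-3\right) - 3\right)} = \frac{4}{-3 - 21} = \frac{4}{-24} = 4 \left(- \frac{1}{24}\right) = - \frac{1}{6} \approx -0.16667$)
$s = 1$ ($s = \left(-6\right) \left(- \frac{1}{6}\right) = 1$)
$132 + s \left(-153\right) = 132 + 1 \left(-153\right) = 132 - 153 = -21$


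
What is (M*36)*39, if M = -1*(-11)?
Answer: 15444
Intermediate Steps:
M = 11
(M*36)*39 = (11*36)*39 = 396*39 = 15444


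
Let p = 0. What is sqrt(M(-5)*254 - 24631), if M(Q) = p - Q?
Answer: I*sqrt(23361) ≈ 152.84*I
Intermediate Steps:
M(Q) = -Q (M(Q) = 0 - Q = -Q)
sqrt(M(-5)*254 - 24631) = sqrt(-1*(-5)*254 - 24631) = sqrt(5*254 - 24631) = sqrt(1270 - 24631) = sqrt(-23361) = I*sqrt(23361)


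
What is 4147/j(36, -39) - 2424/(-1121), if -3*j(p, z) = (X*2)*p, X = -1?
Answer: 4706963/26904 ≈ 174.95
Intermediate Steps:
j(p, z) = 2*p/3 (j(p, z) = -(-1*2)*p/3 = -(-2)*p/3 = 2*p/3)
4147/j(36, -39) - 2424/(-1121) = 4147/(((2/3)*36)) - 2424/(-1121) = 4147/24 - 2424*(-1/1121) = 4147*(1/24) + 2424/1121 = 4147/24 + 2424/1121 = 4706963/26904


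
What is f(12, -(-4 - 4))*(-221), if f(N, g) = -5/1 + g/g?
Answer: 884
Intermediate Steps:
f(N, g) = -4 (f(N, g) = -5*1 + 1 = -5 + 1 = -4)
f(12, -(-4 - 4))*(-221) = -4*(-221) = 884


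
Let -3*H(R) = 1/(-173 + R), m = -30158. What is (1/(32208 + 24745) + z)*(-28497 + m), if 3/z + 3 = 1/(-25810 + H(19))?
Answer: 39833086798190770/679128815469 ≈ 58653.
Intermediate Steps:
H(R) = -1/(3*(-173 + R))
z = -11924219/11924373 (z = 3/(-3 + 1/(-25810 - 1/(-519 + 3*19))) = 3/(-3 + 1/(-25810 - 1/(-519 + 57))) = 3/(-3 + 1/(-25810 - 1/(-462))) = 3/(-3 + 1/(-25810 - 1*(-1/462))) = 3/(-3 + 1/(-25810 + 1/462)) = 3/(-3 + 1/(-11924219/462)) = 3/(-3 - 462/11924219) = 3/(-35773119/11924219) = 3*(-11924219/35773119) = -11924219/11924373 ≈ -0.99999)
(1/(32208 + 24745) + z)*(-28497 + m) = (1/(32208 + 24745) - 11924219/11924373)*(-28497 - 30158) = (1/56953 - 11924219/11924373)*(-58655) = -679108120334/679128815469*(-58655) = 39833086798190770/679128815469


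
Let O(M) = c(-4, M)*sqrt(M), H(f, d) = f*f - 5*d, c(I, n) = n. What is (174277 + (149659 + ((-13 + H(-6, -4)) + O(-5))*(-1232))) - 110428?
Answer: 160532 + 6160*I*sqrt(5) ≈ 1.6053e+5 + 13774.0*I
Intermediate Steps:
H(f, d) = f**2 - 5*d
O(M) = M**(3/2) (O(M) = M*sqrt(M) = M**(3/2))
(174277 + (149659 + ((-13 + H(-6, -4)) + O(-5))*(-1232))) - 110428 = (174277 + (149659 + ((-13 + ((-6)**2 - 5*(-4))) + (-5)**(3/2))*(-1232))) - 110428 = (174277 + (149659 + ((-13 + (36 + 20)) - 5*I*sqrt(5))*(-1232))) - 110428 = (174277 + (149659 + ((-13 + 56) - 5*I*sqrt(5))*(-1232))) - 110428 = (174277 + (149659 + (43 - 5*I*sqrt(5))*(-1232))) - 110428 = (174277 + (149659 + (-52976 + 6160*I*sqrt(5)))) - 110428 = (174277 + (96683 + 6160*I*sqrt(5))) - 110428 = (270960 + 6160*I*sqrt(5)) - 110428 = 160532 + 6160*I*sqrt(5)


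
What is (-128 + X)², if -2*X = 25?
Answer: 78961/4 ≈ 19740.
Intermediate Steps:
X = -25/2 (X = -½*25 = -25/2 ≈ -12.500)
(-128 + X)² = (-128 - 25/2)² = (-281/2)² = 78961/4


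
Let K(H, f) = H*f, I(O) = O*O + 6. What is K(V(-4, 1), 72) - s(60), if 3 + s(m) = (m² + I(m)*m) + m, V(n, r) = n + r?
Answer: -220233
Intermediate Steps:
I(O) = 6 + O² (I(O) = O² + 6 = 6 + O²)
s(m) = -3 + m + m² + m*(6 + m²) (s(m) = -3 + ((m² + (6 + m²)*m) + m) = -3 + ((m² + m*(6 + m²)) + m) = -3 + (m + m² + m*(6 + m²)) = -3 + m + m² + m*(6 + m²))
K(V(-4, 1), 72) - s(60) = (-4 + 1)*72 - (-3 + 60² + 60³ + 7*60) = -3*72 - (-3 + 3600 + 216000 + 420) = -216 - 1*220017 = -216 - 220017 = -220233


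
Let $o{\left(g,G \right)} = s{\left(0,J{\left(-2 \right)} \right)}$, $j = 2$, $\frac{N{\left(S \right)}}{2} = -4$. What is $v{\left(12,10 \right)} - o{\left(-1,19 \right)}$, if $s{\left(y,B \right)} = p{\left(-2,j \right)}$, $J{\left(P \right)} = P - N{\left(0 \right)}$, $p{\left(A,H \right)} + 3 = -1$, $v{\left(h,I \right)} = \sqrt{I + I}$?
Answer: $4 + 2 \sqrt{5} \approx 8.4721$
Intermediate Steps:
$N{\left(S \right)} = -8$ ($N{\left(S \right)} = 2 \left(-4\right) = -8$)
$v{\left(h,I \right)} = \sqrt{2} \sqrt{I}$ ($v{\left(h,I \right)} = \sqrt{2 I} = \sqrt{2} \sqrt{I}$)
$p{\left(A,H \right)} = -4$ ($p{\left(A,H \right)} = -3 - 1 = -4$)
$J{\left(P \right)} = 8 + P$ ($J{\left(P \right)} = P - -8 = P + 8 = 8 + P$)
$s{\left(y,B \right)} = -4$
$o{\left(g,G \right)} = -4$
$v{\left(12,10 \right)} - o{\left(-1,19 \right)} = \sqrt{2} \sqrt{10} - -4 = 2 \sqrt{5} + 4 = 4 + 2 \sqrt{5}$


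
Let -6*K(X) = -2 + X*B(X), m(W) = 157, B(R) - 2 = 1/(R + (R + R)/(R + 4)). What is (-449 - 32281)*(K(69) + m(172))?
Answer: -65871307/15 ≈ -4.3914e+6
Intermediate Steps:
B(R) = 2 + 1/(R + 2*R/(4 + R)) (B(R) = 2 + 1/(R + (R + R)/(R + 4)) = 2 + 1/(R + (2*R)/(4 + R)) = 2 + 1/(R + 2*R/(4 + R)))
K(X) = ⅓ - (4 + 2*X² + 13*X)/(6*(6 + X)) (K(X) = -(-2 + X*((4 + 2*X² + 13*X)/(X*(6 + X))))/6 = -(-2 + (4 + 2*X² + 13*X)/(6 + X))/6 = ⅓ - (4 + 2*X² + 13*X)/(6*(6 + X)))
(-449 - 32281)*(K(69) + m(172)) = (-449 - 32281)*((8 - 11*69 - 2*69²)/(6*(6 + 69)) + 157) = -32730*((⅙)*(8 - 759 - 2*4761)/75 + 157) = -32730*((⅙)*(1/75)*(8 - 759 - 9522) + 157) = -32730*((⅙)*(1/75)*(-10273) + 157) = -32730*(-10273/450 + 157) = -32730*60377/450 = -65871307/15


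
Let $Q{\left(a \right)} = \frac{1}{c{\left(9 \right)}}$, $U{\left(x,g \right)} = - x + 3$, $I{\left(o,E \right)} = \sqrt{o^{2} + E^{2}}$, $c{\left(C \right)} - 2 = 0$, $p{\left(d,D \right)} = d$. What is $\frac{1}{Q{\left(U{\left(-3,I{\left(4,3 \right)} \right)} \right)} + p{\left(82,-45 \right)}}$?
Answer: $\frac{2}{165} \approx 0.012121$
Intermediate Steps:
$c{\left(C \right)} = 2$ ($c{\left(C \right)} = 2 + 0 = 2$)
$I{\left(o,E \right)} = \sqrt{E^{2} + o^{2}}$
$U{\left(x,g \right)} = 3 - x$
$Q{\left(a \right)} = \frac{1}{2}$
$\frac{1}{Q{\left(U{\left(-3,I{\left(4,3 \right)} \right)} \right)} + p{\left(82,-45 \right)}} = \frac{1}{\frac{1}{2} + 82} = \frac{1}{\frac{165}{2}} = \frac{2}{165}$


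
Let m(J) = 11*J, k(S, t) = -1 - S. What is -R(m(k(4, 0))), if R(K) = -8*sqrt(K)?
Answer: 8*I*sqrt(55) ≈ 59.33*I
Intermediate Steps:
-R(m(k(4, 0))) = -(-8)*sqrt(11*(-1 - 1*4)) = -(-8)*sqrt(11*(-1 - 4)) = -(-8)*sqrt(11*(-5)) = -(-8)*sqrt(-55) = -(-8)*I*sqrt(55) = 8*I*sqrt(55)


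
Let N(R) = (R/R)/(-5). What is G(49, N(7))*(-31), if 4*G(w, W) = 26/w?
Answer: -403/98 ≈ -4.1122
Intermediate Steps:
N(R) = -⅕ (N(R) = 1*(-⅕) = -⅕)
G(w, W) = 13/(2*w) (G(w, W) = (26/w)/4 = 13/(2*w))
G(49, N(7))*(-31) = ((13/2)/49)*(-31) = ((13/2)*(1/49))*(-31) = (13/98)*(-31) = -403/98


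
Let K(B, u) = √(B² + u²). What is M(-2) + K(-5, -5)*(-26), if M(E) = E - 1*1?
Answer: -3 - 130*√2 ≈ -186.85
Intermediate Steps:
M(E) = -1 + E (M(E) = E - 1 = -1 + E)
M(-2) + K(-5, -5)*(-26) = (-1 - 2) + √((-5)² + (-5)²)*(-26) = -3 + √(25 + 25)*(-26) = -3 + √50*(-26) = -3 + (5*√2)*(-26) = -3 - 130*√2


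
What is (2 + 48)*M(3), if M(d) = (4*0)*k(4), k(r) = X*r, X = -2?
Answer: 0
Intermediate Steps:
k(r) = -2*r
M(d) = 0 (M(d) = (4*0)*(-2*4) = 0*(-8) = 0)
(2 + 48)*M(3) = (2 + 48)*0 = 50*0 = 0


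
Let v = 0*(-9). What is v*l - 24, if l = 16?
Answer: -24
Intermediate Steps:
v = 0
v*l - 24 = 0*16 - 24 = 0 - 24 = -24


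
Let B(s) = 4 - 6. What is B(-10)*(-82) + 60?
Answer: 224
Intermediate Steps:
B(s) = -2
B(-10)*(-82) + 60 = -2*(-82) + 60 = 164 + 60 = 224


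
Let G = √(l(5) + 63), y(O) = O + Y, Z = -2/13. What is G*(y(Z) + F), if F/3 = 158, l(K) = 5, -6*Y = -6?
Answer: 12346*√17/13 ≈ 3915.7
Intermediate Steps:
Y = 1 (Y = -⅙*(-6) = 1)
Z = -2/13 (Z = -2*1/13 = -2/13 ≈ -0.15385)
y(O) = 1 + O (y(O) = O + 1 = 1 + O)
F = 474 (F = 3*158 = 474)
G = 2*√17 (G = √(5 + 63) = √68 = 2*√17 ≈ 8.2462)
G*(y(Z) + F) = (2*√17)*((1 - 2/13) + 474) = (2*√17)*(11/13 + 474) = (2*√17)*(6173/13) = 12346*√17/13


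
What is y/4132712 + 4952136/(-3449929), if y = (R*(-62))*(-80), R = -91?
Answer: -393266282612/254599338883 ≈ -1.5446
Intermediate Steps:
y = -451360 (y = -91*(-62)*(-80) = 5642*(-80) = -451360)
y/4132712 + 4952136/(-3449929) = -451360/4132712 + 4952136/(-3449929) = -451360*1/4132712 + 4952136*(-1/3449929) = -56420/516589 - 707448/492847 = -393266282612/254599338883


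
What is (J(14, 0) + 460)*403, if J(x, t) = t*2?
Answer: 185380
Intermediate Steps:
J(x, t) = 2*t
(J(14, 0) + 460)*403 = (2*0 + 460)*403 = (0 + 460)*403 = 460*403 = 185380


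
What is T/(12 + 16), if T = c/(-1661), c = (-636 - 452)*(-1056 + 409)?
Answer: -175984/11627 ≈ -15.136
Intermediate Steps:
c = 703936 (c = -1088*(-647) = 703936)
T = -703936/1661 (T = 703936/(-1661) = 703936*(-1/1661) = -703936/1661 ≈ -423.80)
T/(12 + 16) = -703936/1661/(12 + 16) = -703936/1661/28 = (1/28)*(-703936/1661) = -175984/11627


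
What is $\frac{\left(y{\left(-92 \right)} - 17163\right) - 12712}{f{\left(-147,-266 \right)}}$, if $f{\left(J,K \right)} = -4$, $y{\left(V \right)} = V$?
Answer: $\frac{29967}{4} \approx 7491.8$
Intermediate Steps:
$\frac{\left(y{\left(-92 \right)} - 17163\right) - 12712}{f{\left(-147,-266 \right)}} = \frac{\left(-92 - 17163\right) - 12712}{-4} = \left(-17255 - 12712\right) \left(- \frac{1}{4}\right) = \left(-29967\right) \left(- \frac{1}{4}\right) = \frac{29967}{4}$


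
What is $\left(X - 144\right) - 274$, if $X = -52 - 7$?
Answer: $-477$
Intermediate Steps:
$X = -59$ ($X = -52 - 7 = -59$)
$\left(X - 144\right) - 274 = \left(-59 - 144\right) - 274 = -203 - 274 = -477$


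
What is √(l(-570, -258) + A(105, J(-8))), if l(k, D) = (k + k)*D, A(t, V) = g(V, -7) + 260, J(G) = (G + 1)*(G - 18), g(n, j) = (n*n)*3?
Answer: 2*√98438 ≈ 627.50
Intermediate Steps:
g(n, j) = 3*n² (g(n, j) = n²*3 = 3*n²)
J(G) = (1 + G)*(-18 + G)
A(t, V) = 260 + 3*V² (A(t, V) = 3*V² + 260 = 260 + 3*V²)
l(k, D) = 2*D*k (l(k, D) = (2*k)*D = 2*D*k)
√(l(-570, -258) + A(105, J(-8))) = √(2*(-258)*(-570) + (260 + 3*(-18 + (-8)² - 17*(-8))²)) = √(294120 + (260 + 3*(-18 + 64 + 136)²)) = √(294120 + (260 + 3*182²)) = √(294120 + (260 + 3*33124)) = √(294120 + (260 + 99372)) = √(294120 + 99632) = √393752 = 2*√98438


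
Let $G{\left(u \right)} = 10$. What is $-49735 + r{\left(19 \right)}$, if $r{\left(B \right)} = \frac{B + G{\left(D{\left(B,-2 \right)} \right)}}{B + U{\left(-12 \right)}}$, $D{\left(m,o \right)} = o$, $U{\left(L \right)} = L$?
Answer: $- \frac{348116}{7} \approx -49731.0$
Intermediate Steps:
$r{\left(B \right)} = \frac{10 + B}{-12 + B}$ ($r{\left(B \right)} = \frac{B + 10}{B - 12} = \frac{10 + B}{-12 + B}$)
$-49735 + r{\left(19 \right)} = -49735 + \frac{10 + 19}{-12 + 19} = -49735 + \frac{1}{7} \cdot 29 = -49735 + \frac{29}{7} = - \frac{348116}{7}$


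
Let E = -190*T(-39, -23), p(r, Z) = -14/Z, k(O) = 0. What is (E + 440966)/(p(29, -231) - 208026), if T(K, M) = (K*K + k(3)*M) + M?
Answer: -2579709/3432428 ≈ -0.75157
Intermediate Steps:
T(K, M) = M + K² (T(K, M) = (K*K + 0*M) + M = (K² + 0) + M = K² + M = M + K²)
E = -284620 (E = -190*(-23 + (-39)²) = -190*(-23 + 1521) = -190*1498 = -284620)
(E + 440966)/(p(29, -231) - 208026) = (-284620 + 440966)/(-14/(-231) - 208026) = 156346/(-14*(-1/231) - 208026) = 156346/(2/33 - 208026) = 156346/(-6864856/33) = 156346*(-33/6864856) = -2579709/3432428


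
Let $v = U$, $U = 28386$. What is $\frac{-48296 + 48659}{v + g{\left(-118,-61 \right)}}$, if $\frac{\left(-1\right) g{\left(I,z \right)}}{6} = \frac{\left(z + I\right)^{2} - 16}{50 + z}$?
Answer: $\frac{1331}{168132} \approx 0.0079164$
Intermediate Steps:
$v = 28386$
$g{\left(I,z \right)} = - \frac{6 \left(-16 + \left(I + z\right)^{2}\right)}{50 + z}$ ($g{\left(I,z \right)} = - 6 \frac{\left(z + I\right)^{2} - 16}{50 + z} = - 6 \frac{\left(I + z\right)^{2} - 16}{50 + z} = - 6 \frac{-16 + \left(I + z\right)^{2}}{50 + z} = - \frac{6 \left(-16 + \left(I + z\right)^{2}\right)}{50 + z}$)
$\frac{-48296 + 48659}{v + g{\left(-118,-61 \right)}} = \frac{-48296 + 48659}{28386 + \frac{6 \left(16 - \left(-118 - 61\right)^{2}\right)}{50 - 61}} = \frac{363}{28386 + \frac{6 \left(16 - \left(-179\right)^{2}\right)}{-11}} = \frac{363}{28386 + 6 \left(- \frac{1}{11}\right) \left(16 - 32041\right)} = \frac{363}{28386 + 6 \left(- \frac{1}{11}\right) \left(-32025\right)} = \frac{363}{28386 + \frac{192150}{11}} = \frac{363}{\frac{504396}{11}} = 363 \cdot \frac{11}{504396} = \frac{1331}{168132}$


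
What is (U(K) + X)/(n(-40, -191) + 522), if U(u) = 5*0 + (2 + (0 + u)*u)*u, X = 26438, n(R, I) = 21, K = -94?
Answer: -804334/543 ≈ -1481.3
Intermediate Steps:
U(u) = u*(2 + u²) (U(u) = 0 + (2 + u*u)*u = 0 + (2 + u²)*u = 0 + u*(2 + u²) = u*(2 + u²))
(U(K) + X)/(n(-40, -191) + 522) = (-94*(2 + (-94)²) + 26438)/(21 + 522) = (-94*(2 + 8836) + 26438)/543 = (-94*8838 + 26438)*(1/543) = (-830772 + 26438)*(1/543) = -804334*1/543 = -804334/543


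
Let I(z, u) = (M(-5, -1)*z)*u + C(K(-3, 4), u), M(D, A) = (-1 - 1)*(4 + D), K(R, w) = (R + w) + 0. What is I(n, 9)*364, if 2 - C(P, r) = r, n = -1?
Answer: -9100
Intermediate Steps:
K(R, w) = R + w
M(D, A) = -8 - 2*D (M(D, A) = -2*(4 + D) = -8 - 2*D)
C(P, r) = 2 - r
I(z, u) = 2 - u + 2*u*z (I(z, u) = ((-8 - 2*(-5))*z)*u + (2 - u) = ((-8 + 10)*z)*u + (2 - u) = (2*z)*u + (2 - u) = 2*u*z + (2 - u) = 2 - u + 2*u*z)
I(n, 9)*364 = (2 - 1*9 + 2*9*(-1))*364 = (2 - 9 - 18)*364 = -25*364 = -9100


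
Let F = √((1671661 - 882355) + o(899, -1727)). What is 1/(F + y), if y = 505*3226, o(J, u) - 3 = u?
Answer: 814565/1327031884659 - √787582/2654063769318 ≈ 6.1349e-7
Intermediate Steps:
o(J, u) = 3 + u
F = √787582 (F = √((1671661 - 882355) + (3 - 1727)) = √(789306 - 1724) = √787582 ≈ 887.46)
y = 1629130
1/(F + y) = 1/(√787582 + 1629130) = 1/(1629130 + √787582)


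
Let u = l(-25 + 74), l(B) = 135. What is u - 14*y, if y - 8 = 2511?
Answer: -35131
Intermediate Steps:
y = 2519 (y = 8 + 2511 = 2519)
u = 135
u - 14*y = 135 - 14*2519 = 135 - 35266 = -35131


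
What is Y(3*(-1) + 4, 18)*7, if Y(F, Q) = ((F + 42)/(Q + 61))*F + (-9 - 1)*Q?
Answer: -99239/79 ≈ -1256.2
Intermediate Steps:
Y(F, Q) = -10*Q + F*(42 + F)/(61 + Q) (Y(F, Q) = ((42 + F)/(61 + Q))*F - 10*Q = F*(42 + F)/(61 + Q) - 10*Q = -10*Q + F*(42 + F)/(61 + Q))
Y(3*(-1) + 4, 18)*7 = (((3*(-1) + 4)² - 610*18 - 10*18² + 42*(3*(-1) + 4))/(61 + 18))*7 = (((-3 + 4)² - 10980 - 10*324 + 42*(-3 + 4))/79)*7 = ((1² - 10980 - 3240 + 42*1)/79)*7 = ((1 - 10980 - 3240 + 42)/79)*7 = ((1/79)*(-14177))*7 = -14177/79*7 = -99239/79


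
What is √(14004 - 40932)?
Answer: 12*I*√187 ≈ 164.1*I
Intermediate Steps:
√(14004 - 40932) = √(-26928) = 12*I*√187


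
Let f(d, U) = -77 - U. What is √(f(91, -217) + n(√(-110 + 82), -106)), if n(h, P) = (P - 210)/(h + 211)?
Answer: √(140 - 316/(211 + 2*I*√7)) ≈ 11.769 + 0.0016*I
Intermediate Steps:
n(h, P) = (-210 + P)/(211 + h)
√(f(91, -217) + n(√(-110 + 82), -106)) = √((-77 - 1*(-217)) + (-210 - 106)/(211 + √(-110 + 82))) = √((-77 + 217) - 316/(211 + √(-28))) = √(140 - 316/(211 + 2*I*√7))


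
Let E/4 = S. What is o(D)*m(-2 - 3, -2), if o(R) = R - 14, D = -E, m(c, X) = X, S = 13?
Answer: 132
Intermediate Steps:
E = 52 (E = 4*13 = 52)
D = -52 (D = -1*52 = -52)
o(R) = -14 + R
o(D)*m(-2 - 3, -2) = (-14 - 52)*(-2) = -66*(-2) = 132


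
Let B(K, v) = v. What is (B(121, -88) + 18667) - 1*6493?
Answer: 12086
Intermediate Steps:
(B(121, -88) + 18667) - 1*6493 = (-88 + 18667) - 1*6493 = 18579 - 6493 = 12086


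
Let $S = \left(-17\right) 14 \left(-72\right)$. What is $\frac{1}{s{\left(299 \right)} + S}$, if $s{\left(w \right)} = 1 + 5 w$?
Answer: $\frac{1}{18632} \approx 5.3671 \cdot 10^{-5}$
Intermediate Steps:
$S = 17136$ ($S = \left(-238\right) \left(-72\right) = 17136$)
$\frac{1}{s{\left(299 \right)} + S} = \frac{1}{\left(1 + 5 \cdot 299\right) + 17136} = \frac{1}{\left(1 + 1495\right) + 17136} = \frac{1}{1496 + 17136} = \frac{1}{18632}$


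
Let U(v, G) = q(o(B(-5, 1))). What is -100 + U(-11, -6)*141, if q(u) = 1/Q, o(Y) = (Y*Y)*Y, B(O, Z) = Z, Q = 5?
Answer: -359/5 ≈ -71.800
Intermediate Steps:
o(Y) = Y**3 (o(Y) = Y**2*Y = Y**3)
q(u) = 1/5
U(v, G) = 1/5
-100 + U(-11, -6)*141 = -100 + (1/5)*141 = -100 + 141/5 = -359/5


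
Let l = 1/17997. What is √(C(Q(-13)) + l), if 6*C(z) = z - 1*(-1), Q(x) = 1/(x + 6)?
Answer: 2*√11572071/17997 ≈ 0.37804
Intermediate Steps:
Q(x) = 1/(6 + x)
l = 1/17997 ≈ 5.5565e-5
C(z) = ⅙ + z/6 (C(z) = (z - 1*(-1))/6 = (z + 1)/6 = (1 + z)/6 = ⅙ + z/6)
√(C(Q(-13)) + l) = √((⅙ + 1/(6*(6 - 13))) + 1/17997) = √((⅙ + (⅙)/(-7)) + 1/17997) = √((⅙ + (⅙)*(-⅐)) + 1/17997) = √((⅙ - 1/42) + 1/17997) = √(⅐ + 1/17997) = √(2572/17997) = 2*√11572071/17997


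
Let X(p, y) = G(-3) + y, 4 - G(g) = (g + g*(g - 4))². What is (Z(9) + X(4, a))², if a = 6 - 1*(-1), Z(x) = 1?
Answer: 97344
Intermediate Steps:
G(g) = 4 - (g + g*(-4 + g))² (G(g) = 4 - (g + g*(g - 4))² = 4 - (g + g*(-4 + g))²)
a = 7 (a = 6 + 1 = 7)
X(p, y) = -320 + y (X(p, y) = (4 - 1*(-3)²*(-3 - 3)²) + y = (4 - 1*9*(-6)²) + y = (4 - 1*9*36) + y = (4 - 324) + y = -320 + y)
(Z(9) + X(4, a))² = (1 + (-320 + 7))² = (1 - 313)² = (-312)² = 97344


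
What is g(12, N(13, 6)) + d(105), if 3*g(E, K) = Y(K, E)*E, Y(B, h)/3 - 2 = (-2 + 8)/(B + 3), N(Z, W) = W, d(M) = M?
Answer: 137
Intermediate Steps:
Y(B, h) = 6 + 18/(3 + B) (Y(B, h) = 6 + 3*((-2 + 8)/(B + 3)) = 6 + 3*(6/(3 + B)) = 6 + 18/(3 + B))
g(E, K) = 2*E*(6 + K)/(3 + K) (g(E, K) = ((6*(6 + K)/(3 + K))*E)/3 = (6*E*(6 + K)/(3 + K))/3 = 2*E*(6 + K)/(3 + K))
g(12, N(13, 6)) + d(105) = 2*12*(6 + 6)/(3 + 6) + 105 = 2*12*12/9 + 105 = 2*12*(⅑)*12 + 105 = 32 + 105 = 137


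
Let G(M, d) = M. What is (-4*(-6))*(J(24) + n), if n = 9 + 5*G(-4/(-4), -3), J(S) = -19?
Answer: -120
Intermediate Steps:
n = 14 (n = 9 + 5*(-4/(-4)) = 9 + 5*(-4*(-¼)) = 9 + 5*1 = 9 + 5 = 14)
(-4*(-6))*(J(24) + n) = (-4*(-6))*(-19 + 14) = 24*(-5) = -120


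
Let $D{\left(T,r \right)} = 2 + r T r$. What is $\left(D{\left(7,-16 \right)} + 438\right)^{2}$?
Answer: $4981824$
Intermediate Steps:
$D{\left(T,r \right)} = 2 + T r^{2}$
$\left(D{\left(7,-16 \right)} + 438\right)^{2} = \left(\left(2 + 7 \left(-16\right)^{2}\right) + 438\right)^{2} = \left(\left(2 + 7 \cdot 256\right) + 438\right)^{2} = \left(\left(2 + 1792\right) + 438\right)^{2} = \left(1794 + 438\right)^{2} = 2232^{2} = 4981824$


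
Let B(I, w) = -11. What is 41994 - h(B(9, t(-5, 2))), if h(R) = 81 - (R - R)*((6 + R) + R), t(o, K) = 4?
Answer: 41913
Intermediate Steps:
h(R) = 81 (h(R) = 81 - 0*(6 + 2*R) = 81 - 1*0 = 81 + 0 = 81)
41994 - h(B(9, t(-5, 2))) = 41994 - 1*81 = 41994 - 81 = 41913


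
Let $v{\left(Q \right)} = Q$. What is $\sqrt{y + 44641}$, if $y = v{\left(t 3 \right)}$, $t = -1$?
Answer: $\sqrt{44638} \approx 211.28$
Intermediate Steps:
$y = -3$ ($y = \left(-1\right) 3 = -3$)
$\sqrt{y + 44641} = \sqrt{-3 + 44641} = \sqrt{44638}$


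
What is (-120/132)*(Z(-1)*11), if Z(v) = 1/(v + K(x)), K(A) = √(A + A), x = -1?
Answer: 10/3 + 10*I*√2/3 ≈ 3.3333 + 4.714*I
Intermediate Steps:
K(A) = √2*√A (K(A) = √(2*A) = √2*√A)
Z(v) = 1/(v + I*√2) (Z(v) = 1/(v + √2*√(-1)) = 1/(v + √2*I) = 1/(v + I*√2))
(-120/132)*(Z(-1)*11) = (-120/132)*(11/(-1 + I*√2)) = (-120*1/132)*(11/(-1 + I*√2)) = -10/(-1 + I*√2)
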